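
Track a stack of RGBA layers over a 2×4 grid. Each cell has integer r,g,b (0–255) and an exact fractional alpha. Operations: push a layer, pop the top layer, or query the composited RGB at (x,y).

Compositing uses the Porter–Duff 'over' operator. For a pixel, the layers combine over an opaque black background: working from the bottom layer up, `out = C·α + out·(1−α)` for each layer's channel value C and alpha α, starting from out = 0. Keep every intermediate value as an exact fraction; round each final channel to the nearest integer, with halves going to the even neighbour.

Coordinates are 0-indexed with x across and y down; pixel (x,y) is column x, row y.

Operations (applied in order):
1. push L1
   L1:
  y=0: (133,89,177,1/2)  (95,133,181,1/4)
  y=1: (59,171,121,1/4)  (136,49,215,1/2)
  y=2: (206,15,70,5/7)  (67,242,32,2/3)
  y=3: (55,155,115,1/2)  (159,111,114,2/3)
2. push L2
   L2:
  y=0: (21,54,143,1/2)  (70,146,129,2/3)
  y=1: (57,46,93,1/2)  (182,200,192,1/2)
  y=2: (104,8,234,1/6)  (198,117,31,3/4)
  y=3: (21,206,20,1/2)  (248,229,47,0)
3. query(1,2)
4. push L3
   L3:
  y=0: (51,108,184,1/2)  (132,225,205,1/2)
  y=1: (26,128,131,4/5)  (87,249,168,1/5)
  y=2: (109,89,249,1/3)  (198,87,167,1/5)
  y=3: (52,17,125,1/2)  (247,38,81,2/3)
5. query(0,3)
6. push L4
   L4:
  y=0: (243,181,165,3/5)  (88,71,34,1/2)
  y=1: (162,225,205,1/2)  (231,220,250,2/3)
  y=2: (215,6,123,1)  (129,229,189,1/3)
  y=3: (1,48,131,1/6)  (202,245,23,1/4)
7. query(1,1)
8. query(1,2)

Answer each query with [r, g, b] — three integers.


(1,2) stack=L1,L2; from [0,0,0]:
after L1 α=2/3: [134/3, 484/3, 64/3]
after L2 α=3/4: [479/3, 1537/12, 343/12]
rounded: [160, 128, 29]

at x=0,y=3 over L1,L2,L3:
after L1 α=1/2: [55/2, 155/2, 115/2]
after L2 α=1/2: [97/4, 567/4, 155/4]
after L3 α=1/2: [305/8, 635/8, 655/8]
rounded: [38, 79, 82]

(1,1) stack=L1,L2,L3,L4; from [0,0,0]:
+L1 (α=1/2) → [68, 49/2, 215/2]
+L2 (α=1/2) → [125, 449/4, 599/4]
+L3 (α=1/5) → [587/5, 698/5, 767/5]
+L4 (α=2/3) → [2897/15, 966/5, 1089/5]
→ [193, 193, 218]

query (1,2) [L1,L2,L3,L4] — begin 0,0,0
+L1 (α=2/3) → [134/3, 484/3, 64/3]
+L2 (α=3/4) → [479/3, 1537/12, 343/12]
+L3 (α=1/5) → [502/3, 1798/15, 844/15]
+L4 (α=1/3) → [1391/9, 7031/45, 4523/45]
→ [155, 156, 101]


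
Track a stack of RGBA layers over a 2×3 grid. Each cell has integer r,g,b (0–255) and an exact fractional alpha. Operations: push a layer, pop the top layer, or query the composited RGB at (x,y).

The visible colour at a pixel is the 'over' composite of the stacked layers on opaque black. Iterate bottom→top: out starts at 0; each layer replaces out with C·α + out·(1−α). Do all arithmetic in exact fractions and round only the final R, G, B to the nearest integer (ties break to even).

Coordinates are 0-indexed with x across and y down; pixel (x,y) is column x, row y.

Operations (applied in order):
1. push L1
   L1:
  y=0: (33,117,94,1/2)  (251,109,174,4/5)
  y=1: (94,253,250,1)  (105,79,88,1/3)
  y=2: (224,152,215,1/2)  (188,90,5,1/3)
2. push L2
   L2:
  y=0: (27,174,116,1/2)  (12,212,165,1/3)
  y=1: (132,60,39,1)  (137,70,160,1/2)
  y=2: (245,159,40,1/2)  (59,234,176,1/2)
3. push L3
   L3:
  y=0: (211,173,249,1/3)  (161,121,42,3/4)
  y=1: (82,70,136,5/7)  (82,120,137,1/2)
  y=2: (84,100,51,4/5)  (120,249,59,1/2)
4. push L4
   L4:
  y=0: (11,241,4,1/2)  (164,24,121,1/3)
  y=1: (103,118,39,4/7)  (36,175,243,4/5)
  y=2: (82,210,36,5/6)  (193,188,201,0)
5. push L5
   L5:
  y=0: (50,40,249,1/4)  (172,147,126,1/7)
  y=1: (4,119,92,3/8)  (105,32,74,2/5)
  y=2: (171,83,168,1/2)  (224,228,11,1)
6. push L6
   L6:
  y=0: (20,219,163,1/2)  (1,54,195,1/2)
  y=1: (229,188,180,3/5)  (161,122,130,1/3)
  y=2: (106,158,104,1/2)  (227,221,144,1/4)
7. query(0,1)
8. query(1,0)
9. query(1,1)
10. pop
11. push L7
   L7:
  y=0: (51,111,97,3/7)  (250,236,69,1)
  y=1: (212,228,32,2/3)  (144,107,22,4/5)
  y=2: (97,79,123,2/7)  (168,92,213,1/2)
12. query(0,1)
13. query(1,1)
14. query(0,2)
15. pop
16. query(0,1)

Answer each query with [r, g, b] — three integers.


at x=0,y=1 over L1,L2,L3,L4,L5,L6:
L1 α=1: [94, 253, 250]
L2 α=1: [132, 60, 39]
L3 α=5/7: [674/7, 470/7, 758/7]
L4 α=4/7: [4906/49, 4714/49, 3366/49]
L5 α=3/8: [12559/196, 41063/392, 15177/196]
L6 α=3/5: [15977/98, 151607/980, 68097/490]
rounded: [163, 155, 139]

at x=1,y=0 over L1,L2,L3,L4,L5,L6:
after L1 α=4/5: [1004/5, 436/5, 696/5]
after L2 α=1/3: [2068/15, 644/5, 739/5]
after L3 α=3/4: [9313/60, 2459/20, 1369/20]
after L4 α=1/3: [14233/90, 2699/30, 2579/30]
after L5 α=1/7: [16813/105, 3434/35, 3209/35]
after L6 α=1/2: [8459/105, 2662/35, 5017/35]
= [81, 76, 143]

at x=1,y=1 over L1,L2,L3,L4,L5,L6:
L1 α=1/3: [35, 79/3, 88/3]
L2 α=1/2: [86, 289/6, 284/3]
L3 α=1/2: [84, 1009/12, 695/6]
L4 α=4/5: [228/5, 9409/60, 6527/30]
L5 α=2/5: [1734/25, 10689/100, 8007/50]
L6 α=1/3: [7493/75, 16789/150, 11257/75]
= [100, 112, 150]

query (0,1) [L1,L2,L3,L4,L5,L7] — begin 0,0,0
+L1 (α=1) → [94, 253, 250]
+L2 (α=1) → [132, 60, 39]
+L3 (α=5/7) → [674/7, 470/7, 758/7]
+L4 (α=4/7) → [4906/49, 4714/49, 3366/49]
+L5 (α=3/8) → [12559/196, 41063/392, 15177/196]
+L7 (α=2/3) → [95663/588, 219815/1176, 27721/588]
= [163, 187, 47]

query (1,1) [L1,L2,L3,L4,L5,L7] — begin 0,0,0
after L1 α=1/3: [35, 79/3, 88/3]
after L2 α=1/2: [86, 289/6, 284/3]
after L3 α=1/2: [84, 1009/12, 695/6]
after L4 α=4/5: [228/5, 9409/60, 6527/30]
after L5 α=2/5: [1734/25, 10689/100, 8007/50]
after L7 α=4/5: [16134/125, 53489/500, 12407/250]
= [129, 107, 50]

at x=0,y=2 over L1,L2,L3,L4,L5,L7:
after L1 α=1/2: [112, 76, 215/2]
after L2 α=1/2: [357/2, 235/2, 295/4]
after L3 α=4/5: [1029/10, 207/2, 1111/20]
after L4 α=5/6: [5129/60, 769/4, 4711/120]
after L5 α=1/2: [15389/120, 1101/8, 24871/240]
after L7 α=2/7: [20045/168, 967/8, 36679/336]
→ [119, 121, 109]

at x=0,y=1 over L1,L2,L3,L4,L5:
+L1 (α=1) → [94, 253, 250]
+L2 (α=1) → [132, 60, 39]
+L3 (α=5/7) → [674/7, 470/7, 758/7]
+L4 (α=4/7) → [4906/49, 4714/49, 3366/49]
+L5 (α=3/8) → [12559/196, 41063/392, 15177/196]
rounded: [64, 105, 77]


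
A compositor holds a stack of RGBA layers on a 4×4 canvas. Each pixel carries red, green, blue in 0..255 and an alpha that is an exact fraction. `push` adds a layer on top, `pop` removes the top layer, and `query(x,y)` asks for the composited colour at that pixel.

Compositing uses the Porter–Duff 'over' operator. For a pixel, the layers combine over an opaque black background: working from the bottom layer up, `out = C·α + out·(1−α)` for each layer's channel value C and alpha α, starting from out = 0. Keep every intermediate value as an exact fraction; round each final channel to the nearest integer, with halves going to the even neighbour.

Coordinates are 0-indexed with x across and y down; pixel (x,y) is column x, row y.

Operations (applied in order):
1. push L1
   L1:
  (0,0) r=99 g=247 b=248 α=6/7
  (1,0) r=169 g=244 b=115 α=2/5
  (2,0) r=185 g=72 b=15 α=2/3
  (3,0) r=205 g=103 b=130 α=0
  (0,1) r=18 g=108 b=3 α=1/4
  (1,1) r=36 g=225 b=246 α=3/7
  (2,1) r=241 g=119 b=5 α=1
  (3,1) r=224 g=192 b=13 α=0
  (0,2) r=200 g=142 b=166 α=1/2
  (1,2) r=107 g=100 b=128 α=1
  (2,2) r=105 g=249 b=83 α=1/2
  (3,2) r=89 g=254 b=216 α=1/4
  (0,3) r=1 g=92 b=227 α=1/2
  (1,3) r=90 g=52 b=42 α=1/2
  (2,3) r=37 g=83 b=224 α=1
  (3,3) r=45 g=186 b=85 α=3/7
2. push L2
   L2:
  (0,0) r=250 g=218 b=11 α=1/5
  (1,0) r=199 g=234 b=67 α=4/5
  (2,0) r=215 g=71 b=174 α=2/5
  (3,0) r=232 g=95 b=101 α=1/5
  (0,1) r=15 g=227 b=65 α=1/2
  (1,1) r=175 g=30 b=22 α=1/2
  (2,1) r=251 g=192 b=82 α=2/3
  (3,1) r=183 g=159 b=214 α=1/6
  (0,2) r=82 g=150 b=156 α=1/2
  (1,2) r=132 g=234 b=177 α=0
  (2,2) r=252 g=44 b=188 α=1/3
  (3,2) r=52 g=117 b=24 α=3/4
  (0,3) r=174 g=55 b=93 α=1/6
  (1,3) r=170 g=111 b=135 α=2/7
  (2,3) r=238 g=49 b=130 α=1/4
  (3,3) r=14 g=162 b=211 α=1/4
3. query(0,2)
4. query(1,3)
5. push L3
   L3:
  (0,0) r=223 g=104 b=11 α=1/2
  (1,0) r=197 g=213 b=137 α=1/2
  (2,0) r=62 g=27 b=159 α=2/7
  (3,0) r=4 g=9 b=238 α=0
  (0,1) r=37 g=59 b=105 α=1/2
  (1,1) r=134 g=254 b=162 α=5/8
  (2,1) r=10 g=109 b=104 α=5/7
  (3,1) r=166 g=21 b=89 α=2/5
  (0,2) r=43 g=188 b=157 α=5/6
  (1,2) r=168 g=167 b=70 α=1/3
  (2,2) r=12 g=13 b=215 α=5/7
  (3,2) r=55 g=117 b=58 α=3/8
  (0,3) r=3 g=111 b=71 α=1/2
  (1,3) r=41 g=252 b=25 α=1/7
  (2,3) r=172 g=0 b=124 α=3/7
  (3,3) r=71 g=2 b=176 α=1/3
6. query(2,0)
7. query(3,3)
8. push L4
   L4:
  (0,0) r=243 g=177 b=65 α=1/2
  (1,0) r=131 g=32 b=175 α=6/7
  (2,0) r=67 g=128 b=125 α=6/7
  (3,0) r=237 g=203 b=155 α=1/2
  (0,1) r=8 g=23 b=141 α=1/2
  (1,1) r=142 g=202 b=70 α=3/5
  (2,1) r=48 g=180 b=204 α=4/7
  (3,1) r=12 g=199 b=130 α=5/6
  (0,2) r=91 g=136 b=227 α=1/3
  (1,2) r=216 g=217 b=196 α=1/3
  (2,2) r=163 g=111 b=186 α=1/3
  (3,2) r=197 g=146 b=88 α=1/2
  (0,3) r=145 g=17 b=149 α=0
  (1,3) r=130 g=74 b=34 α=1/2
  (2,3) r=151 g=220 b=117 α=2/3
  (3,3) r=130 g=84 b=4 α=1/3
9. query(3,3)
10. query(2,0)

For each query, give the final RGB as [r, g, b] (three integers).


(0,2) stack=L1,L2; from [0,0,0]:
L1 α=1/2: [100, 71, 83]
L2 α=1/2: [91, 221/2, 239/2]
→ [91, 110, 120]

at x=1,y=3 over L1,L2:
+L1 (α=1/2) → [45, 26, 21]
+L2 (α=2/7) → [565/7, 352/7, 375/7]
→ [81, 50, 54]

query (2,0) [L1,L2,L3] — begin 0,0,0
+L1 (α=2/3) → [370/3, 48, 10]
+L2 (α=2/5) → [160, 286/5, 378/5]
+L3 (α=2/7) → [132, 340/7, 696/7]
= [132, 49, 99]

query (3,3) [L1,L2,L3] — begin 0,0,0
L1 α=3/7: [135/7, 558/7, 255/7]
L2 α=1/4: [503/28, 702/7, 1121/14]
L3 α=1/3: [499/14, 1418/21, 2353/21]
= [36, 68, 112]

query (3,3) [L1,L2,L3,L4] — begin 0,0,0
L1 α=3/7: [135/7, 558/7, 255/7]
L2 α=1/4: [503/28, 702/7, 1121/14]
L3 α=1/3: [499/14, 1418/21, 2353/21]
L4 α=1/3: [1409/21, 4600/63, 4790/63]
rounded: [67, 73, 76]

(2,0) stack=L1,L2,L3,L4; from [0,0,0]:
after L1 α=2/3: [370/3, 48, 10]
after L2 α=2/5: [160, 286/5, 378/5]
after L3 α=2/7: [132, 340/7, 696/7]
after L4 α=6/7: [534/7, 5716/49, 5946/49]
→ [76, 117, 121]


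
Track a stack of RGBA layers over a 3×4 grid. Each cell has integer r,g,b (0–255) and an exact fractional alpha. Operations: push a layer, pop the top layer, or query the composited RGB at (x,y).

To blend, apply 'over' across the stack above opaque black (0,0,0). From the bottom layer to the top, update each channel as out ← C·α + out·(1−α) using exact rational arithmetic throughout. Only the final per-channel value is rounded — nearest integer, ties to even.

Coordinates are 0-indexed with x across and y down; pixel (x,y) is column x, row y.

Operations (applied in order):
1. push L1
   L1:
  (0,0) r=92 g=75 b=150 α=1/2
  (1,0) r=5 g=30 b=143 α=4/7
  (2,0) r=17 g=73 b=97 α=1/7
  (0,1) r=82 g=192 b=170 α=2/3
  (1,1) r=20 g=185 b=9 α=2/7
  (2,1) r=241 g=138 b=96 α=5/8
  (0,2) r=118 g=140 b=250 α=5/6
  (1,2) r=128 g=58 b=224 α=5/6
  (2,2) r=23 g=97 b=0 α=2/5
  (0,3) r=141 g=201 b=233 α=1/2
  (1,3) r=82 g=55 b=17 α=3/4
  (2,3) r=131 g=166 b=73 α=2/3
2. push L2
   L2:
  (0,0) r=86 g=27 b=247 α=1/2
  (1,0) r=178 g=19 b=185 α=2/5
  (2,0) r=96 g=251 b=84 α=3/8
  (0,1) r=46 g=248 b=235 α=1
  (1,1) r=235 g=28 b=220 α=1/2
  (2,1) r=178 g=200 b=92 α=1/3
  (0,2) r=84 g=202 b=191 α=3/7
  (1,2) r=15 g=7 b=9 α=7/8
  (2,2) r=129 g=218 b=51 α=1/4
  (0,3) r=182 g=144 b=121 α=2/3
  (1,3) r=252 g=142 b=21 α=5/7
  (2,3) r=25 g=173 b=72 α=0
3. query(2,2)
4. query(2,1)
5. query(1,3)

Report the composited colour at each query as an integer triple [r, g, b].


query (2,2) [L1,L2] — begin 0,0,0
L1 α=2/5: [46/5, 194/5, 0]
L2 α=1/4: [783/20, 418/5, 51/4]
rounded: [39, 84, 13]

(2,1) stack=L1,L2; from [0,0,0]:
after L1 α=5/8: [1205/8, 345/4, 60]
after L2 α=1/3: [639/4, 745/6, 212/3]
rounded: [160, 124, 71]

(1,3) stack=L1,L2; from [0,0,0]:
L1 α=3/4: [123/2, 165/4, 51/4]
L2 α=5/7: [1383/7, 1585/14, 261/14]
rounded: [198, 113, 19]


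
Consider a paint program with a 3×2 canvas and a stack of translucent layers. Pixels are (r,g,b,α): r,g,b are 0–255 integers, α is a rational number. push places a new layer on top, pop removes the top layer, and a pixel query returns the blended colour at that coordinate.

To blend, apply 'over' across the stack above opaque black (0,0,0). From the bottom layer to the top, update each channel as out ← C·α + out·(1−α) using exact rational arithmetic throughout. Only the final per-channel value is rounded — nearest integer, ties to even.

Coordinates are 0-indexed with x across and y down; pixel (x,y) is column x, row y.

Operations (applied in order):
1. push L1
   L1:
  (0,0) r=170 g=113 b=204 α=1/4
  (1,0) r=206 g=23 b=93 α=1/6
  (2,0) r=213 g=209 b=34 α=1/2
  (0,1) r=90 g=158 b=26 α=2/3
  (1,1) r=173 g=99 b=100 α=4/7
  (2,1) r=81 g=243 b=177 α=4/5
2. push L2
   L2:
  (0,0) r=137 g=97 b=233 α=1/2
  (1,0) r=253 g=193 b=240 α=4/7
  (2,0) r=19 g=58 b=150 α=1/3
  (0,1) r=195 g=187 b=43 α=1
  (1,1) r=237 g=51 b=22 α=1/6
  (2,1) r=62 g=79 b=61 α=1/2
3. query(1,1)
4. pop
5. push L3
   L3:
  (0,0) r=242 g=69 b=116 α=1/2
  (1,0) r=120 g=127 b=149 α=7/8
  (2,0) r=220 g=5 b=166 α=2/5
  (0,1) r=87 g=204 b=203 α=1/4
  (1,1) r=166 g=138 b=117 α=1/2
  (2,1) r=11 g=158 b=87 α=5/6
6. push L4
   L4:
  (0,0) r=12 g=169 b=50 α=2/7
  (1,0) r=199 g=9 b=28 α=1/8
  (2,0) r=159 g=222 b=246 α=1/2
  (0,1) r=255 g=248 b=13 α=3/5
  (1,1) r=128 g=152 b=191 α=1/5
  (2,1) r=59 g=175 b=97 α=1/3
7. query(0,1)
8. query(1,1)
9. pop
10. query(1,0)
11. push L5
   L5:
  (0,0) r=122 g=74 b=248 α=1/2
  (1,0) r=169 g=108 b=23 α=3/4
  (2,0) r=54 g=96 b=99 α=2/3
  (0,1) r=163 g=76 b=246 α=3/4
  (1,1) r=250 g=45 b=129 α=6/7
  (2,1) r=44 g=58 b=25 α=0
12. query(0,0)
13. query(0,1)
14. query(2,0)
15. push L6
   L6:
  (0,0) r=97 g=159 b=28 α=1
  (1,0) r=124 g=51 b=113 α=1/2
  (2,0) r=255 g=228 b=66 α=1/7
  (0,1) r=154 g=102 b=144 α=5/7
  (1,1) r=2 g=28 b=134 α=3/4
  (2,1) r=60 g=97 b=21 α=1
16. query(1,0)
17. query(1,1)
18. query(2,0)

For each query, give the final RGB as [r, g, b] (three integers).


query (1,1) [L1,L2] — begin 0,0,0
+L1 (α=4/7) → [692/7, 396/7, 400/7]
+L2 (α=1/6) → [5119/42, 779/14, 359/7]
rounded: [122, 56, 51]

at x=0,y=1 over L1,L3,L4:
after L1 α=2/3: [60, 316/3, 52/3]
after L3 α=1/4: [267/4, 130, 255/4]
after L4 α=3/5: [1797/10, 1004/5, 333/10]
→ [180, 201, 33]

at x=1,y=1 over L1,L3,L4:
+L1 (α=4/7) → [692/7, 396/7, 400/7]
+L3 (α=1/2) → [927/7, 681/7, 1219/14]
+L4 (α=1/5) → [4604/35, 3788/35, 755/7]
= [132, 108, 108]

at x=1,y=0 over L1,L3:
L1 α=1/6: [103/3, 23/6, 31/2]
L3 α=7/8: [2623/24, 5357/48, 2117/16]
= [109, 112, 132]

at x=0,y=0 over L1,L3,L5:
L1 α=1/4: [85/2, 113/4, 51]
L3 α=1/2: [569/4, 389/8, 167/2]
L5 α=1/2: [1057/8, 981/16, 663/4]
rounded: [132, 61, 166]

at x=0,y=1 over L1,L3,L5:
L1 α=2/3: [60, 316/3, 52/3]
L3 α=1/4: [267/4, 130, 255/4]
L5 α=3/4: [2223/16, 179/2, 3207/16]
rounded: [139, 90, 200]

(2,0) stack=L1,L3,L5; from [0,0,0]:
L1 α=1/2: [213/2, 209/2, 17]
L3 α=2/5: [1519/10, 647/10, 383/5]
L5 α=2/3: [2599/30, 2567/30, 1373/15]
→ [87, 86, 92]

query (1,0) [L1,L3,L5,L6] — begin 0,0,0
+L1 (α=1/6) → [103/3, 23/6, 31/2]
+L3 (α=7/8) → [2623/24, 5357/48, 2117/16]
+L5 (α=3/4) → [14791/96, 20909/192, 3221/64]
+L6 (α=1/2) → [26695/192, 30701/384, 10453/128]
= [139, 80, 82]

query (1,1) [L1,L3,L5,L6] — begin 0,0,0
L1 α=4/7: [692/7, 396/7, 400/7]
L3 α=1/2: [927/7, 681/7, 1219/14]
L5 α=6/7: [11427/49, 2571/49, 12055/98]
L6 α=3/4: [11721/196, 6687/196, 51451/392]
rounded: [60, 34, 131]

at x=2,y=0 over L1,L3,L5,L6:
L1 α=1/2: [213/2, 209/2, 17]
L3 α=2/5: [1519/10, 647/10, 383/5]
L5 α=2/3: [2599/30, 2567/30, 1373/15]
L6 α=1/7: [3874/35, 3707/35, 3076/35]
rounded: [111, 106, 88]


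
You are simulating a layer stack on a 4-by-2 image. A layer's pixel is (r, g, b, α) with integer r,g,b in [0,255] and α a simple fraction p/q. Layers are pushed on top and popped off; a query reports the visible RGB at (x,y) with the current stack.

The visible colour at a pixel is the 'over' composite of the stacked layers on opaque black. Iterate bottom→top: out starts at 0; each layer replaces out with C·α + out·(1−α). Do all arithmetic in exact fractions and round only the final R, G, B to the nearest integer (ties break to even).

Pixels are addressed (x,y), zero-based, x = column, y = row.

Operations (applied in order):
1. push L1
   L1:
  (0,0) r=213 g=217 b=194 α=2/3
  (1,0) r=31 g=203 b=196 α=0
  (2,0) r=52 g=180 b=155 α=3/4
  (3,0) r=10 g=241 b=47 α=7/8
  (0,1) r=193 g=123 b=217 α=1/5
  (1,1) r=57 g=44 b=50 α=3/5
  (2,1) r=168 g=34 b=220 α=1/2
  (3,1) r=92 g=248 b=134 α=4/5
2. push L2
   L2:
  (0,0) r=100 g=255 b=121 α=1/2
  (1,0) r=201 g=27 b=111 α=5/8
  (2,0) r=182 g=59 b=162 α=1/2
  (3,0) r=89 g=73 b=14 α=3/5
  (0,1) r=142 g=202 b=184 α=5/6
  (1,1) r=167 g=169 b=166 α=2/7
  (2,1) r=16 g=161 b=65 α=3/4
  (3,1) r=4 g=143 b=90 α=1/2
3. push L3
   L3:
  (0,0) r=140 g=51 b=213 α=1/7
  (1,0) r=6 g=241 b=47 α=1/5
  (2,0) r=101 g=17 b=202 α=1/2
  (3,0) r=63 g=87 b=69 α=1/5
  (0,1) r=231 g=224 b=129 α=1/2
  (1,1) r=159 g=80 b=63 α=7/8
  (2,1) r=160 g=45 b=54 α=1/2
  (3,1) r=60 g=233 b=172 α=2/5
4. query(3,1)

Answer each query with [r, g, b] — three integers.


at x=3,y=1 over L1,L2,L3:
L1 α=4/5: [368/5, 992/5, 536/5]
L2 α=1/2: [194/5, 1707/10, 493/5]
L3 α=2/5: [1182/25, 9781/50, 3199/25]
→ [47, 196, 128]


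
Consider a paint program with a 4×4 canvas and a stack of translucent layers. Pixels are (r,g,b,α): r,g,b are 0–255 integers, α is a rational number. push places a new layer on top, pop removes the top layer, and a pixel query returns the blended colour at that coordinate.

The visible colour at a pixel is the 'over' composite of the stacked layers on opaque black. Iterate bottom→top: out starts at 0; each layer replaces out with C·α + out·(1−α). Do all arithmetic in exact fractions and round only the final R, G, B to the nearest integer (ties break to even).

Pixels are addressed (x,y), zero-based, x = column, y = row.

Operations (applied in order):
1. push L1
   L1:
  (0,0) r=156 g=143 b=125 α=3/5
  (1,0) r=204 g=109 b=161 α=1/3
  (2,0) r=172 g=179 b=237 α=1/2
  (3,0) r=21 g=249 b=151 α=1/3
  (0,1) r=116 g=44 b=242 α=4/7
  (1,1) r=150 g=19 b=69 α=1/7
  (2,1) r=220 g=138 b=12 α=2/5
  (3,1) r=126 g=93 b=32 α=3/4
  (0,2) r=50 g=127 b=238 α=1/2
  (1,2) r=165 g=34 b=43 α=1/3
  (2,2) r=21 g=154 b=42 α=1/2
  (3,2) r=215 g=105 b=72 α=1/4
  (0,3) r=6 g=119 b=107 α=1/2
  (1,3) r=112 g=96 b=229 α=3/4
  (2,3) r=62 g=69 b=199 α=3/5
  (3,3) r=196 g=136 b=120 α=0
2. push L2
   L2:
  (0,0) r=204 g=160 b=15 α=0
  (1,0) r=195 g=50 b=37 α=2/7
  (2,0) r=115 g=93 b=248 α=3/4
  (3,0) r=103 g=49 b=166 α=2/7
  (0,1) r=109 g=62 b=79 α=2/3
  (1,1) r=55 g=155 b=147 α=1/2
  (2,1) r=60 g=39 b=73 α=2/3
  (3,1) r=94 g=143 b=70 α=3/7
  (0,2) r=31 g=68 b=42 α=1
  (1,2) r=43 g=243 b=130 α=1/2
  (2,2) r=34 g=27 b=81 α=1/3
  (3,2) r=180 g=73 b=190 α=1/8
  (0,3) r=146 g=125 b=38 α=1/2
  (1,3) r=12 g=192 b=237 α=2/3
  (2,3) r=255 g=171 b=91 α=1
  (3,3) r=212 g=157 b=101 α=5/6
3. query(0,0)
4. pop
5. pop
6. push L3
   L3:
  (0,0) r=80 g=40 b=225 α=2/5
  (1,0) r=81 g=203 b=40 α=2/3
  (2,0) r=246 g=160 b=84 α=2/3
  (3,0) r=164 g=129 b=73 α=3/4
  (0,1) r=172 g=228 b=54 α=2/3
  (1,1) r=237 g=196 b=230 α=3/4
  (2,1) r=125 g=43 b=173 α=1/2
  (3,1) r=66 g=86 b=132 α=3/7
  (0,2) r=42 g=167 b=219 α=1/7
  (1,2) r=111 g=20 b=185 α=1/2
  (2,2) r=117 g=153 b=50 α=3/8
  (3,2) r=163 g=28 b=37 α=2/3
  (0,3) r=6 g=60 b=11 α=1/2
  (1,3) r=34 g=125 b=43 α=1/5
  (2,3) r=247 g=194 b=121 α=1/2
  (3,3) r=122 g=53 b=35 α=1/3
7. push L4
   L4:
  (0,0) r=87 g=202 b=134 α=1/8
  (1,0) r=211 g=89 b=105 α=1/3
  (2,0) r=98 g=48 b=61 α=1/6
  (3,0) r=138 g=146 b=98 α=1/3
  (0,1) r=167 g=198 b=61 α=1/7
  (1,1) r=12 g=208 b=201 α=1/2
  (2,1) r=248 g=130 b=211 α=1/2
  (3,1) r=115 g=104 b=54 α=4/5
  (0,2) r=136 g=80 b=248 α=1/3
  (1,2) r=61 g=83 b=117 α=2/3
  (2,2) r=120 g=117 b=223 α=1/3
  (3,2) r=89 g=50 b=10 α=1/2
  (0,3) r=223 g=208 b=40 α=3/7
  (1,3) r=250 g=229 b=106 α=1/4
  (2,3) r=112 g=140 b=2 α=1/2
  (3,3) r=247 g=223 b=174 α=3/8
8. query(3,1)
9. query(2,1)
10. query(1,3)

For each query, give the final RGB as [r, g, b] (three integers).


at x=0,y=0 over L1,L2:
L1 α=3/5: [468/5, 429/5, 75]
L2 α=0: [468/5, 429/5, 75]
rounded: [94, 86, 75]

(3,1) stack=L3,L4; from [0,0,0]:
after L3 α=3/7: [198/7, 258/7, 396/7]
after L4 α=4/5: [3418/35, 634/7, 1908/35]
→ [98, 91, 55]

at x=2,y=1 over L3,L4:
after L3 α=1/2: [125/2, 43/2, 173/2]
after L4 α=1/2: [621/4, 303/4, 595/4]
rounded: [155, 76, 149]

(1,3) stack=L3,L4; from [0,0,0]:
after L3 α=1/5: [34/5, 25, 43/5]
after L4 α=1/4: [338/5, 76, 659/20]
rounded: [68, 76, 33]


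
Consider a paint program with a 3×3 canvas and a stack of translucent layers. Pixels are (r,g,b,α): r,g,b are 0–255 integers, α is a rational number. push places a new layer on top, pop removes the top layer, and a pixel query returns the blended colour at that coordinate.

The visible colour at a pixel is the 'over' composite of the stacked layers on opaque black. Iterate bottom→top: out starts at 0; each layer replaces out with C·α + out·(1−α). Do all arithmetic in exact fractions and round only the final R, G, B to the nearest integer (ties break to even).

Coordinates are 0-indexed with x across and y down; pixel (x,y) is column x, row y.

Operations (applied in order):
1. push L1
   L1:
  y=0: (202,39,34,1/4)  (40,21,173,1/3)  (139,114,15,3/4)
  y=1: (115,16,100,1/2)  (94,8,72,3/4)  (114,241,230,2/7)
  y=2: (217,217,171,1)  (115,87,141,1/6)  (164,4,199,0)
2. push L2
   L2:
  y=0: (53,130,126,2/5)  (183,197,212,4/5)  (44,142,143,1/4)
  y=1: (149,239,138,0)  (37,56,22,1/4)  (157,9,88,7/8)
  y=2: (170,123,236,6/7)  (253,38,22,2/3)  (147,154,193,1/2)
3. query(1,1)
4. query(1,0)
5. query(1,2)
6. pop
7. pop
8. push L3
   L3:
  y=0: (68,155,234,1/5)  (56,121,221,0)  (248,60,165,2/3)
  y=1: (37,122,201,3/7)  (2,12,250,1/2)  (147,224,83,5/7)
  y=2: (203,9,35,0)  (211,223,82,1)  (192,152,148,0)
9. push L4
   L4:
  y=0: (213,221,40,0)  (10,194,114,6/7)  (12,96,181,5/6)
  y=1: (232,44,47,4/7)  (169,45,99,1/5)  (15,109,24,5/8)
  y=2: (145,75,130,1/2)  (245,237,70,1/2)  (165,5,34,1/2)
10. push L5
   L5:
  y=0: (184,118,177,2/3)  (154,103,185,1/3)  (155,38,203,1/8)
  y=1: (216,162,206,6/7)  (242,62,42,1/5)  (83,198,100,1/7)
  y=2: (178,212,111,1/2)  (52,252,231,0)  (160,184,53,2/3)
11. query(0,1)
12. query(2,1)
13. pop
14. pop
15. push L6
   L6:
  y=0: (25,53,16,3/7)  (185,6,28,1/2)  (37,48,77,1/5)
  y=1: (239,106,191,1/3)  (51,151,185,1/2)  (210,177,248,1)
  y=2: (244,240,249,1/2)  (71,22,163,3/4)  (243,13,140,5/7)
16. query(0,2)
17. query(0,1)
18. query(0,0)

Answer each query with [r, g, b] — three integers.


query (1,1) [L1,L2] — begin 0,0,0
L1 α=3/4: [141/2, 6, 54]
L2 α=1/4: [497/8, 37/2, 46]
→ [62, 18, 46]

query (1,0) [L1,L2] — begin 0,0,0
after L1 α=1/3: [40/3, 7, 173/3]
after L2 α=4/5: [2236/15, 159, 2717/15]
rounded: [149, 159, 181]

at x=1,y=2 over L1,L2:
L1 α=1/6: [115/6, 29/2, 47/2]
L2 α=2/3: [3151/18, 181/6, 45/2]
rounded: [175, 30, 22]

(0,1) stack=L3,L4,L5; from [0,0,0]:
+L3 (α=3/7) → [111/7, 366/7, 603/7]
+L4 (α=4/7) → [6829/49, 2330/49, 3125/49]
+L5 (α=6/7) → [70333/343, 49958/343, 63689/343]
→ [205, 146, 186]

(2,1) stack=L3,L4,L5; from [0,0,0]:
after L3 α=5/7: [105, 160, 415/7]
after L4 α=5/8: [195/4, 1025/8, 2085/56]
after L5 α=1/7: [751/14, 3867/28, 9055/196]
rounded: [54, 138, 46]

(0,2) stack=L3,L6; from [0,0,0]:
+L3 (α=0) → [0, 0, 0]
+L6 (α=1/2) → [122, 120, 249/2]
rounded: [122, 120, 124]

query (0,1) [L3,L6] — begin 0,0,0
+L3 (α=3/7) → [111/7, 366/7, 603/7]
+L6 (α=1/3) → [1895/21, 1474/21, 2543/21]
rounded: [90, 70, 121]

(0,0) stack=L3,L6; from [0,0,0]:
after L3 α=1/5: [68/5, 31, 234/5]
after L6 α=3/7: [647/35, 283/7, 168/5]
→ [18, 40, 34]


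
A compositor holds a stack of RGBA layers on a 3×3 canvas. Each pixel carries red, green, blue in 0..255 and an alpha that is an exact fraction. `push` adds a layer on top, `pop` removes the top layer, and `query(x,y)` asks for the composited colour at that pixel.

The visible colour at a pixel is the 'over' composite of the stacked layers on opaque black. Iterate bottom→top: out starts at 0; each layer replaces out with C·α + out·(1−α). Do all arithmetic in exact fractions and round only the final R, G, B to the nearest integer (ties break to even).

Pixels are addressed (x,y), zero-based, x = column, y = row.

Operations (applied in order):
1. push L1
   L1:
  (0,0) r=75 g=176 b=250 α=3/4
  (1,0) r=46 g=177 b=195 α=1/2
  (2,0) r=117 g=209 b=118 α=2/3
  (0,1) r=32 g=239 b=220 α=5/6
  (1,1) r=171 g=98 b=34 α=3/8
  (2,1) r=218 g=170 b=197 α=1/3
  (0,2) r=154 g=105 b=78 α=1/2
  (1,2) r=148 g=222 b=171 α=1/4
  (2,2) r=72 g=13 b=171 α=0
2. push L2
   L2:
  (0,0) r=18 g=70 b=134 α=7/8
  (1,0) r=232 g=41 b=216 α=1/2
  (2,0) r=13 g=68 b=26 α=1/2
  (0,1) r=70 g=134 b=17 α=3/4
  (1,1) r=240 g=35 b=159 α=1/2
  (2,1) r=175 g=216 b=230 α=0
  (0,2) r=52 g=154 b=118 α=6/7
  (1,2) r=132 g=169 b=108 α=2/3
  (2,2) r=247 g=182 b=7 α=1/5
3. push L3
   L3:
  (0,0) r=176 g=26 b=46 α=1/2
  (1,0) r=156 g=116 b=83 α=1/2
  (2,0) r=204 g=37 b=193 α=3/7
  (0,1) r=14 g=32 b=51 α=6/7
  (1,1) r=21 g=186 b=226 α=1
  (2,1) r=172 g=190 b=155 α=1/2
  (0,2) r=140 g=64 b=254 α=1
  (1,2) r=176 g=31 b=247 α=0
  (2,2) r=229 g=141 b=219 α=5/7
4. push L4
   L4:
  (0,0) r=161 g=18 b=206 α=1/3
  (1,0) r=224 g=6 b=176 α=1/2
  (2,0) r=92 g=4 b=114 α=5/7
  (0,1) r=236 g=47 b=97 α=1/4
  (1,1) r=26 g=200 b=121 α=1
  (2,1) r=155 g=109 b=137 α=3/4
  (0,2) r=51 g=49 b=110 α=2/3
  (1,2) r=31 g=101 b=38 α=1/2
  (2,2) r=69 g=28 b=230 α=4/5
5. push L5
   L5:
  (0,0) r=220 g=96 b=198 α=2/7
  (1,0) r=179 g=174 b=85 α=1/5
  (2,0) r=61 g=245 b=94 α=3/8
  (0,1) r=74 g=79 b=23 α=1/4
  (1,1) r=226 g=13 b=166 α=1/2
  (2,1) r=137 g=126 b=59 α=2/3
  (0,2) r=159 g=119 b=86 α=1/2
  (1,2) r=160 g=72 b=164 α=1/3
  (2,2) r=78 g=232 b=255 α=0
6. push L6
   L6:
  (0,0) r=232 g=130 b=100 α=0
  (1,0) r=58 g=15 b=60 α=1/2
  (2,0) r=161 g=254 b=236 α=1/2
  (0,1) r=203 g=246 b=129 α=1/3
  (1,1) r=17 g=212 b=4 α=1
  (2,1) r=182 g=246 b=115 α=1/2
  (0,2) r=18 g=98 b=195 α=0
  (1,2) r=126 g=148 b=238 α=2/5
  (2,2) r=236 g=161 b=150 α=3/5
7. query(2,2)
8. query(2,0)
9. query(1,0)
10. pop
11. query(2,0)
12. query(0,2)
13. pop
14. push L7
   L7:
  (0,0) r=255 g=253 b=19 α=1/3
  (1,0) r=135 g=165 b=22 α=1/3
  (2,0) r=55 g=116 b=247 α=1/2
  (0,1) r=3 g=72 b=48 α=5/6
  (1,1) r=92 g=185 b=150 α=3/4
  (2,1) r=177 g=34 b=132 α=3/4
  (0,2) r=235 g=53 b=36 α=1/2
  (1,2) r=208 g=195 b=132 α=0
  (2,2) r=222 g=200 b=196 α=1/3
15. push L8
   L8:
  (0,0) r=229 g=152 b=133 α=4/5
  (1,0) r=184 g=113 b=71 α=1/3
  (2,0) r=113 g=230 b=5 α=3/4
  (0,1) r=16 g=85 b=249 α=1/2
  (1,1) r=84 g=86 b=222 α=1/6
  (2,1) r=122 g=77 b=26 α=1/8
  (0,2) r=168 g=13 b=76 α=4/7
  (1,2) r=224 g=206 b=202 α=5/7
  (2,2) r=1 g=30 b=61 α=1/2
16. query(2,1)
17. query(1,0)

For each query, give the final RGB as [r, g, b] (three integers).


at x=2,y=2 over L1,L2,L3,L4,L5,L6:
+L1 (α=0) → [0, 0, 0]
+L2 (α=1/5) → [247/5, 182/5, 7/5]
+L3 (α=5/7) → [6219/35, 3889/35, 5489/35]
+L4 (α=4/5) → [15879/175, 7809/175, 37689/175]
+L5 (α=0) → [15879/175, 7809/175, 37689/175]
+L6 (α=3/5) → [155658/875, 100143/875, 154128/875]
→ [178, 114, 176]

query (2,0) [L1,L2,L3,L4,L5,L6] — begin 0,0,0
+L1 (α=2/3) → [78, 418/3, 236/3]
+L2 (α=1/2) → [91/2, 311/3, 157/3]
+L3 (α=3/7) → [794/7, 1577/21, 2365/21]
+L4 (α=5/7) → [4808/49, 3574/147, 16700/147]
+L5 (α=3/8) → [33007/392, 125915/1176, 62477/588]
+L6 (α=1/2) → [96119/784, 424619/2352, 201245/1176]
rounded: [123, 181, 171]

at x=1,y=0 over L1,L2,L3,L4,L5,L6:
after L1 α=1/2: [23, 177/2, 195/2]
after L2 α=1/2: [255/2, 259/4, 627/4]
after L3 α=1/2: [567/4, 723/8, 959/8]
after L4 α=1/2: [1463/8, 771/16, 2367/16]
after L5 α=1/5: [1821/10, 1467/20, 2707/20]
after L6 α=1/2: [2401/20, 1767/40, 3907/40]
rounded: [120, 44, 98]

query (2,0) [L1,L2,L3,L4,L5] — begin 0,0,0
L1 α=2/3: [78, 418/3, 236/3]
L2 α=1/2: [91/2, 311/3, 157/3]
L3 α=3/7: [794/7, 1577/21, 2365/21]
L4 α=5/7: [4808/49, 3574/147, 16700/147]
L5 α=3/8: [33007/392, 125915/1176, 62477/588]
= [84, 107, 106]

(0,2) stack=L1,L2,L3,L4,L5; from [0,0,0]:
+L1 (α=1/2) → [77, 105/2, 39]
+L2 (α=6/7) → [389/7, 279/2, 747/7]
+L3 (α=1) → [140, 64, 254]
+L4 (α=2/3) → [242/3, 54, 158]
+L5 (α=1/2) → [719/6, 173/2, 122]
rounded: [120, 86, 122]

at x=2,y=1 over L1,L2,L3,L4,L7,L8:
after L1 α=1/3: [218/3, 170/3, 197/3]
after L2 α=0: [218/3, 170/3, 197/3]
after L3 α=1/2: [367/3, 370/3, 331/3]
after L4 α=3/4: [881/6, 1351/12, 391/3]
after L7 α=3/4: [4067/24, 2575/48, 1579/12]
after L8 α=1/8: [31397/192, 21721/384, 11365/96]
→ [164, 57, 118]

at x=1,y=0 over L1,L2,L3,L4,L7,L8:
after L1 α=1/2: [23, 177/2, 195/2]
after L2 α=1/2: [255/2, 259/4, 627/4]
after L3 α=1/2: [567/4, 723/8, 959/8]
after L4 α=1/2: [1463/8, 771/16, 2367/16]
after L7 α=1/3: [2003/12, 697/8, 2543/24]
after L8 α=1/3: [3107/18, 383/4, 3395/36]
rounded: [173, 96, 94]


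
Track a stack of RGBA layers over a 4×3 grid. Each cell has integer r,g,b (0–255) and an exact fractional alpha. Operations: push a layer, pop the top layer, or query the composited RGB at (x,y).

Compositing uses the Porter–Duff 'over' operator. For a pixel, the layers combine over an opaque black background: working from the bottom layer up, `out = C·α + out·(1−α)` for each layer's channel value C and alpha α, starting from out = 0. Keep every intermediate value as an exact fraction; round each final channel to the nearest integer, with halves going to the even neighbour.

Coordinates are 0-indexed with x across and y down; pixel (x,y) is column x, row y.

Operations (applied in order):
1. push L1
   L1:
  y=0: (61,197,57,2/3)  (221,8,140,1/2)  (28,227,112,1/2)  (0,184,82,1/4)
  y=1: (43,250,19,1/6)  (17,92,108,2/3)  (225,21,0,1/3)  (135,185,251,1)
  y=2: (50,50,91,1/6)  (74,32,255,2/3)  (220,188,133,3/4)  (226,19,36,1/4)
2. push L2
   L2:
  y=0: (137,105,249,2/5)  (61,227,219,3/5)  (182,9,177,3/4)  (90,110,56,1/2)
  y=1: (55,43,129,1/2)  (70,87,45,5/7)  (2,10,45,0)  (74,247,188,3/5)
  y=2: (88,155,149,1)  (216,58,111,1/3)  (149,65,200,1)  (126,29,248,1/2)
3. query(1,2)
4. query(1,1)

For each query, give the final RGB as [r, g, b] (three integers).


(1,2) stack=L1,L2; from [0,0,0]:
L1 α=2/3: [148/3, 64/3, 170]
L2 α=1/3: [944/9, 302/9, 451/3]
→ [105, 34, 150]

(1,1) stack=L1,L2; from [0,0,0]:
+L1 (α=2/3) → [34/3, 184/3, 72]
+L2 (α=5/7) → [1118/21, 239/3, 369/7]
= [53, 80, 53]


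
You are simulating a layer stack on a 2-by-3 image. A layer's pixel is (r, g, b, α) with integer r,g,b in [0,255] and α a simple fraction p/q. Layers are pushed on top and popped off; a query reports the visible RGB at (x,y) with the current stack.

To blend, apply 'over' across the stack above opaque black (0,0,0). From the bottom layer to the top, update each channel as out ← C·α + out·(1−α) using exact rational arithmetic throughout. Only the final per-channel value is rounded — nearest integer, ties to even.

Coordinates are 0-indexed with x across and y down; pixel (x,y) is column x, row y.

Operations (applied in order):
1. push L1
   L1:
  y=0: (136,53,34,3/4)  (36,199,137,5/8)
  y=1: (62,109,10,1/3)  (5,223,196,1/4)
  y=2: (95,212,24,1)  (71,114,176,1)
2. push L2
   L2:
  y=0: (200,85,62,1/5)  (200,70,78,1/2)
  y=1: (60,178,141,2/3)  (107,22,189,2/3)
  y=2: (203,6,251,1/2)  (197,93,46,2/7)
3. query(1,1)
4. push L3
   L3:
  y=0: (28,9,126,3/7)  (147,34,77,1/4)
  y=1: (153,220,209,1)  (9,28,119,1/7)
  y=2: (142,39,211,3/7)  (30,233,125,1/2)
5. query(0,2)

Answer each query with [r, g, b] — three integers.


query (1,1) [L1,L2] — begin 0,0,0
+L1 (α=1/4) → [5/4, 223/4, 49]
+L2 (α=2/3) → [287/4, 133/4, 427/3]
= [72, 33, 142]

at x=0,y=2 over L1,L2,L3:
+L1 (α=1) → [95, 212, 24]
+L2 (α=1/2) → [149, 109, 275/2]
+L3 (α=3/7) → [146, 79, 169]
→ [146, 79, 169]


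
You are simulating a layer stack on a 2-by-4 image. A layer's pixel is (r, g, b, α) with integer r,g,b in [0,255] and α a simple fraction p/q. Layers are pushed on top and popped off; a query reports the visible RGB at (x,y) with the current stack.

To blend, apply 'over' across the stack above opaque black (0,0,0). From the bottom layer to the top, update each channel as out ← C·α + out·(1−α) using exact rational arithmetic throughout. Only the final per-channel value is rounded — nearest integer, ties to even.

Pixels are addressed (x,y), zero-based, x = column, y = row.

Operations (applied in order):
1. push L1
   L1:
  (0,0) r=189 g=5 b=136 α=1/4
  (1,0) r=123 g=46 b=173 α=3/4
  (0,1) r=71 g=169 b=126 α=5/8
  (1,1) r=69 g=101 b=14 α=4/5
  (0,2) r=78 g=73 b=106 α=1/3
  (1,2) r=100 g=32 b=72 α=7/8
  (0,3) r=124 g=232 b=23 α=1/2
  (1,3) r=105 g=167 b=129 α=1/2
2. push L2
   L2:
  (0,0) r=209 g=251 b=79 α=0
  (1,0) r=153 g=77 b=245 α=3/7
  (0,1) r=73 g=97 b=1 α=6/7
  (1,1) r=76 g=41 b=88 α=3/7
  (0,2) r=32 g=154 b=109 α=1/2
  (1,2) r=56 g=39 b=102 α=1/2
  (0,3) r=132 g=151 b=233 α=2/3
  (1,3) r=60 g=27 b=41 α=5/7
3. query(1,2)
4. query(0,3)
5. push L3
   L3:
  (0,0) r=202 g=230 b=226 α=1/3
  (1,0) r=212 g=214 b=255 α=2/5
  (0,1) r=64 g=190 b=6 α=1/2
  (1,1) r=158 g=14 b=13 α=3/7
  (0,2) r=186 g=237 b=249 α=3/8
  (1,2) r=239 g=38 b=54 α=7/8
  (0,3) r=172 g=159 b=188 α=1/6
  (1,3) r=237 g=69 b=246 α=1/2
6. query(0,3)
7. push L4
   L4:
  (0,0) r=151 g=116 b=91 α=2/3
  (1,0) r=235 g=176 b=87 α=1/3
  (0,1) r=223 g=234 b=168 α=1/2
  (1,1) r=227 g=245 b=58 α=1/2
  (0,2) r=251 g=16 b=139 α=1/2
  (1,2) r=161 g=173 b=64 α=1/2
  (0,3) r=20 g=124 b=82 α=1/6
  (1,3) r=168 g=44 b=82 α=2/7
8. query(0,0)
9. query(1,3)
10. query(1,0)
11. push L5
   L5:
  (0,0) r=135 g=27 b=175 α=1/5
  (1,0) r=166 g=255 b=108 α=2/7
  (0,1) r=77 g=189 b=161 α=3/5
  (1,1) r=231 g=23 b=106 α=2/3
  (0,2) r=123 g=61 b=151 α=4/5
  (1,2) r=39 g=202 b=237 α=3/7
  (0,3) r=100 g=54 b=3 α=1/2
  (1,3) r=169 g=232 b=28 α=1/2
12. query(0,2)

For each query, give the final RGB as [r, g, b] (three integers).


query (1,2) [L1,L2] — begin 0,0,0
+L1 (α=7/8) → [175/2, 28, 63]
+L2 (α=1/2) → [287/4, 67/2, 165/2]
→ [72, 34, 82]

(0,3) stack=L1,L2; from [0,0,0]:
+L1 (α=1/2) → [62, 116, 23/2]
+L2 (α=2/3) → [326/3, 418/3, 955/6]
= [109, 139, 159]

at x=0,y=3 over L1,L2,L3:
L1 α=1/2: [62, 116, 23/2]
L2 α=2/3: [326/3, 418/3, 955/6]
L3 α=1/6: [1073/9, 2567/18, 5903/36]
= [119, 143, 164]

query (0,0) [L1,L2,L3,L4] — begin 0,0,0
+L1 (α=1/4) → [189/4, 5/4, 34]
+L2 (α=0) → [189/4, 5/4, 34]
+L3 (α=1/3) → [593/6, 155/2, 98]
+L4 (α=2/3) → [2405/18, 619/6, 280/3]
→ [134, 103, 93]

(1,3) stack=L1,L2,L3,L4; from [0,0,0]:
+L1 (α=1/2) → [105/2, 167/2, 129/2]
+L2 (α=5/7) → [405/7, 302/7, 334/7]
+L3 (α=1/2) → [1032/7, 785/14, 1028/7]
+L4 (α=2/7) → [7512/49, 5157/98, 6288/49]
rounded: [153, 53, 128]

at x=1,y=0 over L1,L2,L3,L4:
+L1 (α=3/4) → [369/4, 69/2, 519/4]
+L2 (α=3/7) → [828/7, 369/7, 1254/7]
+L3 (α=2/5) → [5452/35, 4103/35, 7332/35]
+L4 (α=1/3) → [19129/105, 14366/105, 5903/35]
= [182, 137, 169]

query (0,2) [L1,L2,L3,L4,L5] — begin 0,0,0
+L1 (α=1/3) → [26, 73/3, 106/3]
+L2 (α=1/2) → [29, 535/6, 433/6]
+L3 (α=3/8) → [703/8, 6941/48, 6647/48]
+L4 (α=1/2) → [2711/16, 7709/96, 13319/96]
+L5 (α=4/5) → [10583/80, 31133/480, 71303/480]
rounded: [132, 65, 149]


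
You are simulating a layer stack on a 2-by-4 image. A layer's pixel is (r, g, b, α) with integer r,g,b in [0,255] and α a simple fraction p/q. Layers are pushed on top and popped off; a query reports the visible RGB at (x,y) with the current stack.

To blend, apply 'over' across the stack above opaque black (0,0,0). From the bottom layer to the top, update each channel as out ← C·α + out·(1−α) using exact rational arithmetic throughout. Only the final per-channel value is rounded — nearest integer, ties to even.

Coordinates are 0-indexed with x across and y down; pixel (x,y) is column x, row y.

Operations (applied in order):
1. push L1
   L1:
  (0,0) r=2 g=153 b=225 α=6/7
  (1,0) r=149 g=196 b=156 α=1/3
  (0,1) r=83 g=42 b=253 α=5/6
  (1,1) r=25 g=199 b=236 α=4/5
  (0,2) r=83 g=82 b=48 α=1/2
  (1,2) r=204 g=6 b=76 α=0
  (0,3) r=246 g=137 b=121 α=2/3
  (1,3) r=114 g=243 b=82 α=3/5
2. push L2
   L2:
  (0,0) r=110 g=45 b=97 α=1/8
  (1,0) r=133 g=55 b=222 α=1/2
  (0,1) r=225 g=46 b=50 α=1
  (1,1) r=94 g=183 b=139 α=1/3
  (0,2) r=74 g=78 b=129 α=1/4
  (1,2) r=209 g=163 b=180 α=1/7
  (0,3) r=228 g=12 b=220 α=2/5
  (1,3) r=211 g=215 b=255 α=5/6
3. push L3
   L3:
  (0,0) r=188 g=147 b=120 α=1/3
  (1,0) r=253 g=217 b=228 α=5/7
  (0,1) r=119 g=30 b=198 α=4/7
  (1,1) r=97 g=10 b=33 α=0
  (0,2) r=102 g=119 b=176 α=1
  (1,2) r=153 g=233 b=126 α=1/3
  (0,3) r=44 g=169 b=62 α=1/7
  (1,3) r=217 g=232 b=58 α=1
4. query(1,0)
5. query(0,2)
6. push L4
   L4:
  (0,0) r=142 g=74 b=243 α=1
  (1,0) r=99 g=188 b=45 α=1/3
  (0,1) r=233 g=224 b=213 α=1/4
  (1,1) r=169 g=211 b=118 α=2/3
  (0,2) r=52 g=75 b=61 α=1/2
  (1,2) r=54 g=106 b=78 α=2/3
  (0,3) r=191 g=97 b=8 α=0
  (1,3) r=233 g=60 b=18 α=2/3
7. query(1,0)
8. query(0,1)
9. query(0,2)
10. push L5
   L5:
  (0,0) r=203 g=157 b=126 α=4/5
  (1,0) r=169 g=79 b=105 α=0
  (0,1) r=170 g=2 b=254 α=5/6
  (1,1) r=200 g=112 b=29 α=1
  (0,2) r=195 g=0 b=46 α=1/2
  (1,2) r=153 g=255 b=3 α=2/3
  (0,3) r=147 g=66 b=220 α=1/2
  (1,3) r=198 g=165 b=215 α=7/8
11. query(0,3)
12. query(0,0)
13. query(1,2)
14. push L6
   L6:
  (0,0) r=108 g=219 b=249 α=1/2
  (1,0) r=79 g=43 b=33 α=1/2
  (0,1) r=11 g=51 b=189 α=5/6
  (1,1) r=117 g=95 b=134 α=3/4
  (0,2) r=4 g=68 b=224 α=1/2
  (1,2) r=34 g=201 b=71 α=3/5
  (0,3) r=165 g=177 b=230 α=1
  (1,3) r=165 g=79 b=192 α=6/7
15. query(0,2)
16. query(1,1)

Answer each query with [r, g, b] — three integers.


(1,0) stack=L1,L2,L3; from [0,0,0]:
L1 α=1/3: [149/3, 196/3, 52]
L2 α=1/2: [274/3, 361/6, 137]
L3 α=5/7: [4343/21, 3616/21, 202]
→ [207, 172, 202]

at x=0,y=2 over L1,L2,L3:
after L1 α=1/2: [83/2, 41, 24]
after L2 α=1/4: [397/8, 201/4, 201/4]
after L3 α=1: [102, 119, 176]
→ [102, 119, 176]

at x=1,y=0 over L1,L2,L3,L4:
+L1 (α=1/3) → [149/3, 196/3, 52]
+L2 (α=1/2) → [274/3, 361/6, 137]
+L3 (α=5/7) → [4343/21, 3616/21, 202]
+L4 (α=1/3) → [10765/63, 11180/63, 449/3]
rounded: [171, 177, 150]

(0,1) stack=L1,L2,L3,L4; from [0,0,0]:
L1 α=5/6: [415/6, 35, 1265/6]
L2 α=1: [225, 46, 50]
L3 α=4/7: [1151/7, 258/7, 942/7]
L4 α=1/4: [1271/7, 1171/14, 4317/28]
rounded: [182, 84, 154]

query (0,2) [L1,L2,L3,L4] — begin 0,0,0
L1 α=1/2: [83/2, 41, 24]
L2 α=1/4: [397/8, 201/4, 201/4]
L3 α=1: [102, 119, 176]
L4 α=1/2: [77, 97, 237/2]
→ [77, 97, 118]

(0,3) stack=L1,L2,L3,L4,L5; from [0,0,0]:
+L1 (α=2/3) → [164, 274/3, 242/3]
+L2 (α=2/5) → [948/5, 298/5, 682/5]
+L3 (α=1/7) → [844/5, 2633/35, 4402/35]
+L4 (α=0) → [844/5, 2633/35, 4402/35]
+L5 (α=1/2) → [1579/10, 4943/70, 6051/35]
= [158, 71, 173]

(0,0) stack=L1,L2,L3,L4,L5; from [0,0,0]:
+L1 (α=6/7) → [12/7, 918/7, 1350/7]
+L2 (α=1/8) → [61/4, 963/8, 1447/8]
+L3 (α=1/3) → [437/6, 517/4, 1927/12]
+L4 (α=1) → [142, 74, 243]
+L5 (α=4/5) → [954/5, 702/5, 747/5]
rounded: [191, 140, 149]

(1,2) stack=L1,L2,L3,L4,L5; from [0,0,0]:
+L1 (α=0) → [0, 0, 0]
+L2 (α=1/7) → [209/7, 163/7, 180/7]
+L3 (α=1/3) → [1489/21, 1957/21, 414/7]
+L4 (α=2/3) → [3757/63, 6409/63, 502/7]
+L5 (α=2/3) → [23035/189, 38539/189, 544/21]
rounded: [122, 204, 26]

query (0,2) [L1,L2,L3,L4,L5,L6] — begin 0,0,0
L1 α=1/2: [83/2, 41, 24]
L2 α=1/4: [397/8, 201/4, 201/4]
L3 α=1: [102, 119, 176]
L4 α=1/2: [77, 97, 237/2]
L5 α=1/2: [136, 97/2, 329/4]
L6 α=1/2: [70, 233/4, 1225/8]
= [70, 58, 153]

at x=1,y=1 over L1,L2,L3,L4,L5,L6:
L1 α=4/5: [20, 796/5, 944/5]
L2 α=1/3: [134/3, 2507/15, 861/5]
L3 α=0: [134/3, 2507/15, 861/5]
L4 α=2/3: [1148/9, 8837/45, 2041/15]
L5 α=1: [200, 112, 29]
L6 α=3/4: [551/4, 397/4, 431/4]
rounded: [138, 99, 108]


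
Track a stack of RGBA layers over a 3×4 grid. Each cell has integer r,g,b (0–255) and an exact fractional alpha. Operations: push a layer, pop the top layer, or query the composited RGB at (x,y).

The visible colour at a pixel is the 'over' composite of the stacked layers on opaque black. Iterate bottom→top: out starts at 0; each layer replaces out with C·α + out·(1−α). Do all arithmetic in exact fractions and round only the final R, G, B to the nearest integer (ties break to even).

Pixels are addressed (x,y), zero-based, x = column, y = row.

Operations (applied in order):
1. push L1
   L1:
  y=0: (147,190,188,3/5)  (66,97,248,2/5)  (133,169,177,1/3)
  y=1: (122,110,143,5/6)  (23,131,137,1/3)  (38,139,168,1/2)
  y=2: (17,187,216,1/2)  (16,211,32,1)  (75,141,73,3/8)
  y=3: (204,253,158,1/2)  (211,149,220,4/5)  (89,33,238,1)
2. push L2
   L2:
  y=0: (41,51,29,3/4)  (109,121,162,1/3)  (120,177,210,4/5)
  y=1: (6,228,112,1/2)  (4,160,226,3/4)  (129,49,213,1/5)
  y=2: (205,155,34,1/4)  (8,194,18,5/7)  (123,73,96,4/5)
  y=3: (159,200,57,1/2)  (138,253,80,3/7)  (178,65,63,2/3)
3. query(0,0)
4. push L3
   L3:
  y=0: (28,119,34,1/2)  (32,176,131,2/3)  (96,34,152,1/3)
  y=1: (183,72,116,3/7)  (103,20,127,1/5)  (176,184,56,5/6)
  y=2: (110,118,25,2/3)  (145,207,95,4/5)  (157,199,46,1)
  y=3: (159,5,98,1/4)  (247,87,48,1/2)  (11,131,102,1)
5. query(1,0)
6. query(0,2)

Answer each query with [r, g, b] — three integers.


at x=0,y=0 over L1,L2:
L1 α=3/5: [441/5, 114, 564/5]
L2 α=3/4: [264/5, 267/4, 999/20]
= [53, 67, 50]

(1,0) stack=L1,L2,L3; from [0,0,0]:
after L1 α=2/5: [132/5, 194/5, 496/5]
after L2 α=1/3: [809/15, 331/5, 1802/15]
after L3 α=2/3: [1769/45, 697/5, 5732/45]
= [39, 139, 127]

(0,2) stack=L1,L2,L3; from [0,0,0]:
+L1 (α=1/2) → [17/2, 187/2, 108]
+L2 (α=1/4) → [461/8, 871/8, 179/2]
+L3 (α=2/3) → [2221/24, 2759/24, 93/2]
→ [93, 115, 46]
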